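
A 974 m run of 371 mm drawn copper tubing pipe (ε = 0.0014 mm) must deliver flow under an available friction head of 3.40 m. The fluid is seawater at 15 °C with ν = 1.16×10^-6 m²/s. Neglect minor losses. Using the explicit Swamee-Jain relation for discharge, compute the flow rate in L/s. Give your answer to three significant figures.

Q ≈ 148 L/s

Swamee-Jain (Type II): Q = -0.965·√(gD⁵h_f/L)·ln[ε/(3.7D) + √(3.17ν²L/(gD³h_f))]
√(gD⁵h_f/L) = √(9.81·0.371⁵·3.40/974) = 0.01551
ε/(3.7D) = 1.02×10^-6; √(3.17ν²L/(gD³h_f)) = 4.94×10^-5
Q = -0.965·0.01551·ln(5.041×10^-5) = 0.1481 m³/s
Check: V = 1.37 m/s, Re = 4.38×10^5, f = 0.01346, h_f = 3.38 m ≈ 3.40 m ✓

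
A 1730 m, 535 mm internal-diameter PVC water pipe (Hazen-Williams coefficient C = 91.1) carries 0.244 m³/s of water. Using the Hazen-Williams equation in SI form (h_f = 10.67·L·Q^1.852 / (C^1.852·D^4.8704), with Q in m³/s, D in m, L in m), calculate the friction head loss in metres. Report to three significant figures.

h_f = 10.67·1730·0.244^1.852 / (91.1^1.852·0.535^4.8704) = 6.694 m

h_f ≈ 6.69 m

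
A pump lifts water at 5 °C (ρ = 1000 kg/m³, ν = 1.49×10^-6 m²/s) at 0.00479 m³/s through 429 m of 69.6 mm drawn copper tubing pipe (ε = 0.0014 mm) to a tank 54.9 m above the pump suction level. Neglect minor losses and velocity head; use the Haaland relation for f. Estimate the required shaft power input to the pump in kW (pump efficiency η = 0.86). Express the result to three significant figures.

V = 4Q/(πD²) = 1.259 m/s; Re = 5.88×10^4; ε/D = 2.01×10^-5; f = 0.02003
h_f = f(L/D)V²/2g = 9.975 m
Total head H = z + h_f = 54.9 + 9.975 = 64.87 m
P_hyd = ρgQH = 1000·9.81·0.00479·64.87 = 3.048 kW
P_shaft = P_hyd/η = 3.048/0.86 = 3.545 kW

P_shaft ≈ 3.54 kW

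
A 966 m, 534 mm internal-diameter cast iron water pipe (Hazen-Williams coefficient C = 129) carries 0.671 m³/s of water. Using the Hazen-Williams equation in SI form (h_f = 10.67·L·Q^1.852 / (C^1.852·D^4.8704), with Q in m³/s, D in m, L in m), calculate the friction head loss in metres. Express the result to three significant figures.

h_f = 10.67·966·0.671^1.852 / (129^1.852·0.534^4.8704) = 12.89 m

h_f ≈ 12.9 m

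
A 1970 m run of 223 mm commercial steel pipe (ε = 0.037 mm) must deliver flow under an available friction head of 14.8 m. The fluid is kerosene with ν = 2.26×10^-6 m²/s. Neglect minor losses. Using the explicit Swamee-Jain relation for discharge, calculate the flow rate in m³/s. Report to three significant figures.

Q ≈ 0.0529 m³/s

Swamee-Jain (Type II): Q = -0.965·√(gD⁵h_f/L)·ln[ε/(3.7D) + √(3.17ν²L/(gD³h_f))]
√(gD⁵h_f/L) = √(9.81·0.223⁵·14.8/1970) = 0.006375
ε/(3.7D) = 4.48×10^-5; √(3.17ν²L/(gD³h_f)) = 1.41×10^-4
Q = -0.965·0.006375·ln(1.856×10^-4) = 0.05286 m³/s
Check: V = 1.35 m/s, Re = 1.34×10^5, f = 0.01794, h_f = 14.8 m ≈ 14.8 m ✓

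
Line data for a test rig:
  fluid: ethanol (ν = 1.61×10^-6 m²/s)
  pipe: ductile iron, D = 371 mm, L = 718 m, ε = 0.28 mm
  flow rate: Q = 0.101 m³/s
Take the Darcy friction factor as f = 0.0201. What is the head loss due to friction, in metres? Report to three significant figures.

V = 4Q/(πD²) = 4·0.101/(π·0.371²) = 0.9343 m/s
h_f = f(L/D)V²/(2g) = 0.02010·(718/0.371)·0.9343²/(2·9.81) = 1.731 m

h_f ≈ 1.73 m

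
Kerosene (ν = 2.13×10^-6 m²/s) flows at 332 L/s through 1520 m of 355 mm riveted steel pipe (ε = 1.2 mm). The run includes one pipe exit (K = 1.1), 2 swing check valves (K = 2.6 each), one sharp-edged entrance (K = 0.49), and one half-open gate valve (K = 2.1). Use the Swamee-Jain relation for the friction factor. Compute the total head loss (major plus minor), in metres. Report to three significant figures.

H_L ≈ 72.3 m

V = 4Q/(πD²) = 3.354 m/s; V²/2g = 0.5734 m
Re = 5.59×10^5, ε/D = 0.00338 → f = 0.02739 (Swamee-Jain)
Major: h_f = f(L/D)·V²/2g = 0.02739·4282·0.5734 = 67.24 m
Minor: ΣK = 8.89; h_m = ΣK·V²/2g = 5.098 m
Total H_L = 67.24 + 5.098 = 72.34 m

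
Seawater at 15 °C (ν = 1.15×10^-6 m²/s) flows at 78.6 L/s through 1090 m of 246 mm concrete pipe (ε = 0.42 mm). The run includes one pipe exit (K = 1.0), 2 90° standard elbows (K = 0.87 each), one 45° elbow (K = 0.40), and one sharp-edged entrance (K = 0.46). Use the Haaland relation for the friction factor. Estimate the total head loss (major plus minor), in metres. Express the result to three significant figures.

H_L ≈ 14.7 m

V = 4Q/(πD²) = 1.654 m/s; V²/2g = 0.1394 m
Re = 3.54×10^5, ε/D = 0.00171 → f = 0.02301 (Haaland)
Major: h_f = f(L/D)·V²/2g = 0.02301·4431·0.1394 = 14.21 m
Minor: ΣK = 3.60; h_m = ΣK·V²/2g = 0.5018 m
Total H_L = 14.21 + 0.5018 = 14.72 m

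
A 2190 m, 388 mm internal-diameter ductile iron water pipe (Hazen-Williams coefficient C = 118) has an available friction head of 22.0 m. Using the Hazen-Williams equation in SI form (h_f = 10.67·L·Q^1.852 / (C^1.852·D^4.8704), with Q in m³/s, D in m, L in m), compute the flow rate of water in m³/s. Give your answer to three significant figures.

Q ≈ 0.227 m³/s

Rearranging: Q = [h_f·C^1.852·D^4.8704 / (10.67·L)]^(1/1.852)
Q = [22.0·118^1.852·0.388^4.8704 / (10.67·2190)]^0.540 = 0.2273 m³/s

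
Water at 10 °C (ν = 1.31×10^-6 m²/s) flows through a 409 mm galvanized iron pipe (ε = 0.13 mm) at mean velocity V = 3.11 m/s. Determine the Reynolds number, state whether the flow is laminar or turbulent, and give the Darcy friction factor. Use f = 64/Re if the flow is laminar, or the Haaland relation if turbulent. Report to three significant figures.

Re ≈ 9.71×10^5; turbulent; f ≈ 0.0158

Re = VD/ν = 3.110·0.409/1.31×10^-6 = 9.71×10^5
Re > 4000 → turbulent; ε/D = 3.18×10^-4
Haaland: f = 0.01578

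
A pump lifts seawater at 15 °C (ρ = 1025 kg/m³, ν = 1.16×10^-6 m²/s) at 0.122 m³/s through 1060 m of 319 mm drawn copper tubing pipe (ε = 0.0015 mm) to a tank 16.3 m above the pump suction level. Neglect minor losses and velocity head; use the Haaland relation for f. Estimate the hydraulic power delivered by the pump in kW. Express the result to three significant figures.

V = 4Q/(πD²) = 1.526 m/s; Re = 4.20×10^5; ε/D = 4.70×10^-6; f = 0.01353
h_f = f(L/D)V²/2g = 5.338 m
Total head H = z + h_f = 16.3 + 5.338 = 21.64 m
P_hyd = ρgQH = 1025·9.81·0.122·21.64 = 26.54 kW

P_hyd ≈ 26.5 kW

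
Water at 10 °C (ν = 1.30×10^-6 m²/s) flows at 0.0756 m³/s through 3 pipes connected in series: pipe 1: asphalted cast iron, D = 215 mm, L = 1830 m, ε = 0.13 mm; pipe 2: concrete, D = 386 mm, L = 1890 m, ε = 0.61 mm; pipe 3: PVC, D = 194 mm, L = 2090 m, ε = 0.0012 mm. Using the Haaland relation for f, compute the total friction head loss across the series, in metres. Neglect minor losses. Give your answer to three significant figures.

Pipe 1: V = 2.082 m/s, Re = 3.44×10^5, ε/D = 6.05×10^-4, f = 0.01852, h_1 = f(L/D)V²/2g = 34.83 m
Pipe 2: V = 0.6460 m/s, Re = 1.92×10^5, ε/D = 0.00158, f = 0.02302, h_2 = f(L/D)V²/2g = 2.398 m
Pipe 3: V = 2.558 m/s, Re = 3.82×10^5, ε/D = 6.19×10^-6, f = 0.01377, h_3 = f(L/D)V²/2g = 49.47 m
Series → Q common, losses add: H = Σh = 86.70 m

H ≈ 86.7 m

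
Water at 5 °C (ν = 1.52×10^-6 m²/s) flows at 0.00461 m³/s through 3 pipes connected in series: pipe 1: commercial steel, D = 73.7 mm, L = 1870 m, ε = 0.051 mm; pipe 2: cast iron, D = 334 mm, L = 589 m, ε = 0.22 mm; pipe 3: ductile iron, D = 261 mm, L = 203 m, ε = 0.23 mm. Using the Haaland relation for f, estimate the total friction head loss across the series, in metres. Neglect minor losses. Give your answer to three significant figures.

Pipe 1: V = 1.081 m/s, Re = 5.24×10^4, ε/D = 6.92×10^-4, f = 0.02267, h_1 = f(L/D)V²/2g = 34.24 m
Pipe 2: V = 0.05262 m/s, Re = 1.16×10^4, ε/D = 6.59×10^-4, f = 0.03058, h_2 = f(L/D)V²/2g = 0.007610 m
Pipe 3: V = 0.08616 m/s, Re = 1.48×10^4, ε/D = 8.81×10^-4, f = 0.02921, h_3 = f(L/D)V²/2g = 0.008597 m
Series → Q common, losses add: H = Σh = 34.26 m

H ≈ 34.3 m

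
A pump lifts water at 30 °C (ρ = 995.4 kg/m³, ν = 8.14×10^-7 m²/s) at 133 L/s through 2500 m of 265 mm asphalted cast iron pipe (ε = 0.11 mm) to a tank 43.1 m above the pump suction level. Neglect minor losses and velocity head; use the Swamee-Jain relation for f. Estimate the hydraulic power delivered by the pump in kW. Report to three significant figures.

P_hyd ≈ 117 kW

V = 4Q/(πD²) = 2.411 m/s; Re = 7.85×10^5; ε/D = 4.15×10^-4; f = 0.01685
h_f = f(L/D)V²/2g = 47.11 m
Total head H = z + h_f = 43.1 + 47.11 = 90.21 m
P_hyd = ρgQH = 995.4·9.81·0.133·90.21 = 117.2 kW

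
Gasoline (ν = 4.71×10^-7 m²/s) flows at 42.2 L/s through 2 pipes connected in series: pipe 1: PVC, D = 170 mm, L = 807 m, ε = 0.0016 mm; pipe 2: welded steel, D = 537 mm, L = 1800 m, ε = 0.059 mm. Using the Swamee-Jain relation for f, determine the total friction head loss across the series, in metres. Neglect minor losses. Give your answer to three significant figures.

H ≈ 10.6 m

Pipe 1: V = 1.859 m/s, Re = 6.71×10^5, ε/D = 9.41×10^-6, f = 0.01261, h_1 = f(L/D)V²/2g = 10.55 m
Pipe 2: V = 0.1863 m/s, Re = 2.12×10^5, ε/D = 1.10×10^-4, f = 0.01632, h_2 = f(L/D)V²/2g = 0.09678 m
Series → Q common, losses add: H = Σh = 10.64 m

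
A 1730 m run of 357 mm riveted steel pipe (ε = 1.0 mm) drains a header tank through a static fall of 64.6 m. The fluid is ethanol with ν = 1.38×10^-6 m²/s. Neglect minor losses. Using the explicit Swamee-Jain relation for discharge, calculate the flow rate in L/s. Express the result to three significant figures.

Swamee-Jain (Type II): Q = -0.965·√(gD⁵h_f/L)·ln[ε/(3.7D) + √(3.17ν²L/(gD³h_f))]
√(gD⁵h_f/L) = √(9.81·0.357⁵·64.6/1730) = 0.04609
ε/(3.7D) = 7.57×10^-4; √(3.17ν²L/(gD³h_f)) = 1.90×10^-5
Q = -0.965·0.04609·ln(7.761×10^-4) = 0.3185 m³/s
Check: V = 3.18 m/s, Re = 8.23×10^5, f = 0.02592, h_f = 64.8 m ≈ 64.6 m ✓

Q ≈ 319 L/s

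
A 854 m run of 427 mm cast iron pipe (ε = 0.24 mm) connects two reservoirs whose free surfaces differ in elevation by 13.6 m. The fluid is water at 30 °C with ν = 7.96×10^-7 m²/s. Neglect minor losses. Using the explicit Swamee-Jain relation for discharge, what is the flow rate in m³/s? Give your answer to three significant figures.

Q ≈ 0.396 m³/s

Swamee-Jain (Type II): Q = -0.965·√(gD⁵h_f/L)·ln[ε/(3.7D) + √(3.17ν²L/(gD³h_f))]
√(gD⁵h_f/L) = √(9.81·0.427⁵·13.6/854) = 0.04709
ε/(3.7D) = 1.52×10^-4; √(3.17ν²L/(gD³h_f)) = 1.29×10^-5
Q = -0.965·0.04709·ln(1.648×10^-4) = 0.3959 m³/s
Check: V = 2.76 m/s, Re = 1.48×10^6, f = 0.01754, h_f = 13.7 m ≈ 13.6 m ✓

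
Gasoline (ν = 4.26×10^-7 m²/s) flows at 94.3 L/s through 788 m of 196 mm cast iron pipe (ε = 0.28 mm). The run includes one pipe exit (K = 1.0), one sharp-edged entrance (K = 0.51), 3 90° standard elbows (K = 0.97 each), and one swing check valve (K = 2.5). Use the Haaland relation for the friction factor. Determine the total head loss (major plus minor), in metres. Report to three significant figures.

V = 4Q/(πD²) = 3.125 m/s; V²/2g = 0.4979 m
Re = 1.44×10^6, ε/D = 0.00143 → f = 0.02165 (Haaland)
Major: h_f = f(L/D)·V²/2g = 0.02165·4020·0.4979 = 43.33 m
Minor: ΣK = 6.92; h_m = ΣK·V²/2g = 3.445 m
Total H_L = 43.33 + 3.445 = 46.77 m

H_L ≈ 46.8 m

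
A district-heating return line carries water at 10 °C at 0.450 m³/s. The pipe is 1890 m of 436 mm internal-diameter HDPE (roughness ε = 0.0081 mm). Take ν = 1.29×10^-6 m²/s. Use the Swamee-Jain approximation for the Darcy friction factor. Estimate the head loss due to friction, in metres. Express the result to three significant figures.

h_f ≈ 24.1 m

V = 4Q/(πD²) = 4·0.450/(π·0.436²) = 3.014 m/s
Re = VD/ν = 3.014·0.436/1.29×10^-6 = 1.02×10^6 → turbulent
ε/D = 0.0081/436 = 1.86×10^-5
Swamee-Jain: f = 0.01202
h_f = f(L/D)V²/(2g) = 0.01202·(1890/0.436)·3.014²/(2·9.81) = 24.12 m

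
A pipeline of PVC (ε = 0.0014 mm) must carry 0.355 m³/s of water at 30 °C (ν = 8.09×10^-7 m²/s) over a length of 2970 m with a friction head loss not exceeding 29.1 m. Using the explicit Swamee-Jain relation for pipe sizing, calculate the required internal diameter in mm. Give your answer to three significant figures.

D ≈ 416 mm

Swamee-Jain (Type III): D = 0.66·[ε^1.25·(LQ²/(gh_f))^4.75 + ν·Q^9.4·(L/(gh_f))^5.2]^0.04
LQ²/(gh_f) = 1.311; L/(gh_f) = 10.40
Term 1 = ε^1.25·(…)^4.75 = 1.74×10^-7; Term 2 = ν·Q^9.4·(…)^5.2 = 9.32×10^-6
D = 0.66·(1.74×10^-7 + 9.32×10^-6)^0.04 = 0.4156 m = 416 mm
Check: V = 2.62 m/s, Re = 1.34×10^6, f = 0.01115, h_f = 27.8 m ≈ 29.1 m ✓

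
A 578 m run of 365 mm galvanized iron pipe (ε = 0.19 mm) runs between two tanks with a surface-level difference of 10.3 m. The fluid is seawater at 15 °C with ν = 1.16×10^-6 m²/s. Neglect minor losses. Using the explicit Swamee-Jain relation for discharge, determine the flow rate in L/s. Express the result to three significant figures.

Swamee-Jain (Type II): Q = -0.965·√(gD⁵h_f/L)·ln[ε/(3.7D) + √(3.17ν²L/(gD³h_f))]
√(gD⁵h_f/L) = √(9.81·0.365⁵·10.3/578) = 0.03365
ε/(3.7D) = 1.41×10^-4; √(3.17ν²L/(gD³h_f)) = 2.24×10^-5
Q = -0.965·0.03365·ln(1.631×10^-4) = 0.2832 m³/s
Check: V = 2.71 m/s, Re = 8.52×10^5, f = 0.01752, h_f = 10.4 m ≈ 10.3 m ✓

Q ≈ 283 L/s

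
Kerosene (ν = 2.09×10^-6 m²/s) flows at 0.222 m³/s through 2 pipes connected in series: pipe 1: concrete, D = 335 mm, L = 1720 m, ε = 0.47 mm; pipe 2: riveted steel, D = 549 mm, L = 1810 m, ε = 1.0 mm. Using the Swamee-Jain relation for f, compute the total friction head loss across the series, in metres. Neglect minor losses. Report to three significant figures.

H ≈ 40.2 m

Pipe 1: V = 2.519 m/s, Re = 4.04×10^5, ε/D = 0.00140, f = 0.02207, h_1 = f(L/D)V²/2g = 36.64 m
Pipe 2: V = 0.9378 m/s, Re = 2.46×10^5, ε/D = 0.00182, f = 0.02379, h_2 = f(L/D)V²/2g = 3.515 m
Series → Q common, losses add: H = Σh = 40.15 m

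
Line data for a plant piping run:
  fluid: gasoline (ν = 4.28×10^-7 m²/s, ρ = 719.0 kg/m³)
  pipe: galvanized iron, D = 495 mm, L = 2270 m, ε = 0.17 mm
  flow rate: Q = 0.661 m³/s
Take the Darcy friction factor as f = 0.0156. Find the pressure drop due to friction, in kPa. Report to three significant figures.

Δp ≈ 303 kPa

V = 4Q/(πD²) = 4·0.661/(π·0.495²) = 3.435 m/s
h_f = f(L/D)V²/(2g) = 0.01560·(2270/0.495)·3.435²/(2·9.81) = 43.02 m
Δp = ρg·h_f = 719.0·9.81·43.02 = 303.4 kPa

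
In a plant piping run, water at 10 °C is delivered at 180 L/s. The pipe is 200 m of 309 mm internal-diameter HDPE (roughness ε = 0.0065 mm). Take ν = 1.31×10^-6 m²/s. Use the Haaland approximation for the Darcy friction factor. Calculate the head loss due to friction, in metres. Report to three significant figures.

V = 4Q/(πD²) = 4·0.180/(π·0.309²) = 2.400 m/s
Re = VD/ν = 2.400·0.309/1.31×10^-6 = 5.66×10^5 → turbulent
ε/D = 0.0065/309 = 2.10×10^-5
Haaland: f = 0.01305
h_f = f(L/D)V²/(2g) = 0.01305·(200/0.309)·2.400²/(2·9.81) = 2.480 m

h_f ≈ 2.48 m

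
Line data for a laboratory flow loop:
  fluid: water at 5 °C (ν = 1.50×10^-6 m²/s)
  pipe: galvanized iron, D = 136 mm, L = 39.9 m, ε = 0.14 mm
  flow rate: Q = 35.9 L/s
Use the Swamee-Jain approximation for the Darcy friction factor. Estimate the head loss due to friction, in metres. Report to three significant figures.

V = 4Q/(πD²) = 4·0.0359/(π·0.136²) = 2.471 m/s
Re = VD/ν = 2.471·0.136/1.50×10^-6 = 2.24×10^5 → turbulent
ε/D = 0.14/136 = 0.00103
Swamee-Jain: f = 0.02117
h_f = f(L/D)V²/(2g) = 0.02117·(39.9/0.136)·2.471²/(2·9.81) = 1.933 m

h_f ≈ 1.93 m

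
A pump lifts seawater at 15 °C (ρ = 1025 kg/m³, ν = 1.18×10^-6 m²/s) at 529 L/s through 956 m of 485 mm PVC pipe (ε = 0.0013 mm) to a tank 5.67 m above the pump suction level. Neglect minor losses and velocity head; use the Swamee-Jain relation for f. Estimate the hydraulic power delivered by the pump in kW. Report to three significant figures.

V = 4Q/(πD²) = 2.863 m/s; Re = 1.18×10^6; ε/D = 2.68×10^-6; f = 0.01137
h_f = f(L/D)V²/2g = 9.366 m
Total head H = z + h_f = 5.67 + 9.366 = 15.04 m
P_hyd = ρgQH = 1025·9.81·0.529·15.04 = 79.98 kW

P_hyd ≈ 80.0 kW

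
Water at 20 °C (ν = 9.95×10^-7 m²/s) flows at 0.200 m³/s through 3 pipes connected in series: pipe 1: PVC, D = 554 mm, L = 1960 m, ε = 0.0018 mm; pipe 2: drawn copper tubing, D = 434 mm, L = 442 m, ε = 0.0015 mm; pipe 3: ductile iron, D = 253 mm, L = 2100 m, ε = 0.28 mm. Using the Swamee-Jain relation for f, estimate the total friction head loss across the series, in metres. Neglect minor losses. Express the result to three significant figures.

Pipe 1: V = 0.8297 m/s, Re = 4.62×10^5, ε/D = 3.25×10^-6, f = 0.01333, h_1 = f(L/D)V²/2g = 1.654 m
Pipe 2: V = 1.352 m/s, Re = 5.90×10^5, ε/D = 3.46×10^-6, f = 0.01277, h_2 = f(L/D)V²/2g = 1.212 m
Pipe 3: V = 3.978 m/s, Re = 1.01×10^6, ε/D = 0.00111, f = 0.02050, h_3 = f(L/D)V²/2g = 137.2 m
Series → Q common, losses add: H = Σh = 140.1 m

H ≈ 140 m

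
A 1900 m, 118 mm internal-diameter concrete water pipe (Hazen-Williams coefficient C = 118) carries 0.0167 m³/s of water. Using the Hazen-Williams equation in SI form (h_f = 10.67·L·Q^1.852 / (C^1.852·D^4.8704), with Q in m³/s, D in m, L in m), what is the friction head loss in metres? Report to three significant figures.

h_f = 10.67·1900·0.0167^1.852 / (118^1.852·0.118^4.8704) = 49.95 m

h_f ≈ 50.0 m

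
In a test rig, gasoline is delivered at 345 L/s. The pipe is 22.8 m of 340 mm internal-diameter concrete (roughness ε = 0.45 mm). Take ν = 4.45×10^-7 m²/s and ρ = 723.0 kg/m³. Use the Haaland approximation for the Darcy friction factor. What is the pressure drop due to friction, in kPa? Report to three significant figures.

V = 4Q/(πD²) = 4·0.345/(π·0.340²) = 3.800 m/s
Re = VD/ν = 3.800·0.340/4.45×10^-7 = 2.90×10^6 → turbulent
ε/D = 0.45/340 = 0.00132
Haaland: f = 0.02116
h_f = f(L/D)V²/(2g) = 0.02116·(22.8/0.340)·3.800²/(2·9.81) = 1.045 m
Δp = ρg·h_f = 723.0·9.81·1.045 = 7.408 kPa

Δp ≈ 7.41 kPa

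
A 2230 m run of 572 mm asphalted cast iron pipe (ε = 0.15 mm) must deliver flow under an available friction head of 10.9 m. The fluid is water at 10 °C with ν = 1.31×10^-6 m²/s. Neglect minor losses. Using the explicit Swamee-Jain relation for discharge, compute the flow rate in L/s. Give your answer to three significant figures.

Q ≈ 484 L/s

Swamee-Jain (Type II): Q = -0.965·√(gD⁵h_f/L)·ln[ε/(3.7D) + √(3.17ν²L/(gD³h_f))]
√(gD⁵h_f/L) = √(9.81·0.572⁵·10.9/2230) = 0.05419
ε/(3.7D) = 7.09×10^-5; √(3.17ν²L/(gD³h_f)) = 2.46×10^-5
Q = -0.965·0.05419·ln(9.550×10^-5) = 0.4840 m³/s
Check: V = 1.88 m/s, Re = 8.22×10^5, f = 0.01556, h_f = 11.0 m ≈ 10.9 m ✓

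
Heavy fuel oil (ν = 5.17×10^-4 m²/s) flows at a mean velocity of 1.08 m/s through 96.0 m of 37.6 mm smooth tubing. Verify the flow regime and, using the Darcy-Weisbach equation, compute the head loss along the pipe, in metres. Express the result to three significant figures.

Re = VD/ν = 1.08·0.03760/5.17×10^-4 = 78.5 → laminar (Re < 2300)
f = 64/Re = 0.8148
h_f = f(L/D)V²/(2g) = 0.8148·(96.0/0.03760)·1.08²/(2·9.81) = 123.7 m

h_f ≈ 124 m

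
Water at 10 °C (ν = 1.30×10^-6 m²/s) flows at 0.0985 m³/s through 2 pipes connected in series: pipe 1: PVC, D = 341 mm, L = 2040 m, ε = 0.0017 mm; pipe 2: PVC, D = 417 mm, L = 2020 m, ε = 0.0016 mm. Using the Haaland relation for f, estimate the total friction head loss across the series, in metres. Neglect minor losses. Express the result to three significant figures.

H ≈ 7.10 m

Pipe 1: V = 1.079 m/s, Re = 2.83×10^5, ε/D = 4.99×10^-6, f = 0.01454, h_1 = f(L/D)V²/2g = 5.157 m
Pipe 2: V = 0.7212 m/s, Re = 2.31×10^5, ε/D = 3.84×10^-6, f = 0.01509, h_2 = f(L/D)V²/2g = 1.938 m
Series → Q common, losses add: H = Σh = 7.095 m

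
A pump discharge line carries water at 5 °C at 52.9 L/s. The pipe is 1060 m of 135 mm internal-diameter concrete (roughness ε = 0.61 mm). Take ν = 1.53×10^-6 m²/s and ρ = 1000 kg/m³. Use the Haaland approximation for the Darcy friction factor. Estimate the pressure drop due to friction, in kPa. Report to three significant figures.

Δp ≈ 1600 kPa

V = 4Q/(πD²) = 4·0.0529/(π·0.135²) = 3.696 m/s
Re = VD/ν = 3.696·0.135/1.53×10^-6 = 3.26×10^5 → turbulent
ε/D = 0.61/135 = 0.00452
Haaland: f = 0.02980
h_f = f(L/D)V²/(2g) = 0.02980·(1060/0.135)·3.696²/(2·9.81) = 162.9 m
Δp = ρg·h_f = 1000·9.81·162.9 = 1598 kPa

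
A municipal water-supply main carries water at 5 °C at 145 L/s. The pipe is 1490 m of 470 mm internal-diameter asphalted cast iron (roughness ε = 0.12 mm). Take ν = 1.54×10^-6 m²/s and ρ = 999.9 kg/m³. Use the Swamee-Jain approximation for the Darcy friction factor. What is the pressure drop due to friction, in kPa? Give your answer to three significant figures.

Δp ≈ 18.8 kPa

V = 4Q/(πD²) = 4·0.145/(π·0.470²) = 0.8358 m/s
Re = VD/ν = 0.8358·0.470/1.54×10^-6 = 2.55×10^5 → turbulent
ε/D = 0.12/470 = 2.55×10^-4
Swamee-Jain: f = 0.01702
h_f = f(L/D)V²/(2g) = 0.01702·(1490/0.470)·0.8358²/(2·9.81) = 1.921 m
Δp = ρg·h_f = 999.9·9.81·1.921 = 18.85 kPa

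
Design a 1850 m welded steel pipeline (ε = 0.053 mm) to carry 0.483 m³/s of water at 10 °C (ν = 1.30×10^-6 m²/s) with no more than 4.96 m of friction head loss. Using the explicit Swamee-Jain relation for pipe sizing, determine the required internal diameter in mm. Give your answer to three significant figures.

Swamee-Jain (Type III): D = 0.66·[ε^1.25·(LQ²/(gh_f))^4.75 + ν·Q^9.4·(L/(gh_f))^5.2]^0.04
LQ²/(gh_f) = 8.870; L/(gh_f) = 38.02
Term 1 = ε^1.25·(…)^4.75 = 0.144; Term 2 = ν·Q^9.4·(…)^5.2 = 0.229
D = 0.66·(0.144 + 0.229)^0.04 = 0.6344 m = 634 mm
Check: V = 1.53 m/s, Re = 7.46×10^5, f = 0.01364, h_f = 4.73 m ≈ 4.96 m ✓

D ≈ 634 mm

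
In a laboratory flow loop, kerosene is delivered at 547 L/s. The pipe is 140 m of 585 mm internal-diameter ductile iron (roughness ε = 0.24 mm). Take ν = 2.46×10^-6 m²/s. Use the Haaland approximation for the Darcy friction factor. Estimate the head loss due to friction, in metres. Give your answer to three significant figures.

h_f ≈ 0.859 m

V = 4Q/(πD²) = 4·0.547/(π·0.585²) = 2.035 m/s
Re = VD/ν = 2.035·0.585/2.46×10^-6 = 4.84×10^5 → turbulent
ε/D = 0.24/585 = 4.10×10^-4
Haaland: f = 0.01701
h_f = f(L/D)V²/(2g) = 0.01701·(140/0.585)·2.035²/(2·9.81) = 0.8592 m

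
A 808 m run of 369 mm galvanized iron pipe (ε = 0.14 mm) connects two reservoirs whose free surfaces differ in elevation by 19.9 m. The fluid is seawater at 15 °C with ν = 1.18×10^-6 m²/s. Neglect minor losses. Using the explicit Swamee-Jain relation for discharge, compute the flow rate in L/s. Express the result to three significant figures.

Q ≈ 354 L/s

Swamee-Jain (Type II): Q = -0.965·√(gD⁵h_f/L)·ln[ε/(3.7D) + √(3.17ν²L/(gD³h_f))]
√(gD⁵h_f/L) = √(9.81·0.369⁵·19.9/808) = 0.04066
ε/(3.7D) = 1.03×10^-4; √(3.17ν²L/(gD³h_f)) = 1.91×10^-5
Q = -0.965·0.04066·ln(1.216×10^-4) = 0.3537 m³/s
Check: V = 3.31 m/s, Re = 1.03×10^6, f = 0.01640, h_f = 20.0 m ≈ 19.9 m ✓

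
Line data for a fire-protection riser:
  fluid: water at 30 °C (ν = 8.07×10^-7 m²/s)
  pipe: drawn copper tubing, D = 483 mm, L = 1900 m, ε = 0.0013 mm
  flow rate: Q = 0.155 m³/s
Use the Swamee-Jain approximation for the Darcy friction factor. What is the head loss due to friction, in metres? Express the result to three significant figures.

V = 4Q/(πD²) = 4·0.155/(π·0.483²) = 0.8460 m/s
Re = VD/ν = 0.8460·0.483/8.07×10^-7 = 5.06×10^5 → turbulent
ε/D = 0.0013/483 = 2.69×10^-6
Swamee-Jain: f = 0.01311
h_f = f(L/D)V²/(2g) = 0.01311·(1900/0.483)·0.8460²/(2·9.81) = 1.880 m

h_f ≈ 1.88 m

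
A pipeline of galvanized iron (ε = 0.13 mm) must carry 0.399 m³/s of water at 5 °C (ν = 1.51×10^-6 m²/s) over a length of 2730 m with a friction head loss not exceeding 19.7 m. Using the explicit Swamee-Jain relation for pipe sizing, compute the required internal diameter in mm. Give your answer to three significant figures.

D ≈ 499 mm

Swamee-Jain (Type III): D = 0.66·[ε^1.25·(LQ²/(gh_f))^4.75 + ν·Q^9.4·(L/(gh_f))^5.2]^0.04
LQ²/(gh_f) = 2.249; L/(gh_f) = 14.13
Term 1 = ε^1.25·(…)^4.75 = 6.52×10^-4; Term 2 = ν·Q^9.4·(…)^5.2 = 2.56×10^-4
D = 0.66·(6.52×10^-4 + 2.56×10^-4)^0.04 = 0.4987 m = 499 mm
Check: V = 2.04 m/s, Re = 6.75×10^5, f = 0.01573, h_f = 18.3 m ≈ 19.7 m ✓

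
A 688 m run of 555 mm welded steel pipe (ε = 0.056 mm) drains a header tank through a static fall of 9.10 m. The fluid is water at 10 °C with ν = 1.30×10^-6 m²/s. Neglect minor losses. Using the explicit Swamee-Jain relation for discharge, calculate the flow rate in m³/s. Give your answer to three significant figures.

Q ≈ 0.802 m³/s

Swamee-Jain (Type II): Q = -0.965·√(gD⁵h_f/L)·ln[ε/(3.7D) + √(3.17ν²L/(gD³h_f))]
√(gD⁵h_f/L) = √(9.81·0.555⁵·9.10/688) = 0.08266
ε/(3.7D) = 2.73×10^-5; √(3.17ν²L/(gD³h_f)) = 1.55×10^-5
Q = -0.965·0.08266·ln(4.281×10^-5) = 0.8023 m³/s
Check: V = 3.32 m/s, Re = 1.42×10^6, f = 0.01317, h_f = 9.15 m ≈ 9.10 m ✓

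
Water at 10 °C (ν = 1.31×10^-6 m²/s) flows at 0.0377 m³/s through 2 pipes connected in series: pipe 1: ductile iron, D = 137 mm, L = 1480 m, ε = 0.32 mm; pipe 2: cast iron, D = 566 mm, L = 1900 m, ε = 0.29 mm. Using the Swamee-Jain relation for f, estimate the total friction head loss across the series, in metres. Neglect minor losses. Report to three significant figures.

H ≈ 90.8 m

Pipe 1: V = 2.557 m/s, Re = 2.67×10^5, ε/D = 0.00234, f = 0.02518, h_1 = f(L/D)V²/2g = 90.67 m
Pipe 2: V = 0.1498 m/s, Re = 6.47×10^4, ε/D = 5.12×10^-4, f = 0.02175, h_2 = f(L/D)V²/2g = 0.08354 m
Series → Q common, losses add: H = Σh = 90.76 m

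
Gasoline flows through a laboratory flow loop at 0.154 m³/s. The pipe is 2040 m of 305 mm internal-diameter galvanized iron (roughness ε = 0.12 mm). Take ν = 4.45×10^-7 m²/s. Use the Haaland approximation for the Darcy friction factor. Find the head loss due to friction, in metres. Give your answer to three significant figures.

V = 4Q/(πD²) = 4·0.154/(π·0.305²) = 2.108 m/s
Re = VD/ν = 2.108·0.305/4.45×10^-7 = 1.44×10^6 → turbulent
ε/D = 0.12/305 = 3.93×10^-4
Haaland: f = 0.01624
h_f = f(L/D)V²/(2g) = 0.01624·(2040/0.305)·2.108²/(2·9.81) = 24.59 m

h_f ≈ 24.6 m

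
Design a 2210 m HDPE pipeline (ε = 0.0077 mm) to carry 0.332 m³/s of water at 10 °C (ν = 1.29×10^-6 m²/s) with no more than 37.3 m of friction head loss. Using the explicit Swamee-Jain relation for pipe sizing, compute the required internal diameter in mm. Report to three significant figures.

Swamee-Jain (Type III): D = 0.66·[ε^1.25·(LQ²/(gh_f))^4.75 + ν·Q^9.4·(L/(gh_f))^5.2]^0.04
LQ²/(gh_f) = 0.6657; L/(gh_f) = 6.040
Term 1 = ε^1.25·(…)^4.75 = 5.87×10^-8; Term 2 = ν·Q^9.4·(…)^5.2 = 4.68×10^-7
D = 0.66·(5.87×10^-8 + 4.68×10^-7)^0.04 = 0.3702 m = 370 mm
Check: V = 3.08 m/s, Re = 8.85×10^5, f = 0.01231, h_f = 35.6 m ≈ 37.3 m ✓

D ≈ 370 mm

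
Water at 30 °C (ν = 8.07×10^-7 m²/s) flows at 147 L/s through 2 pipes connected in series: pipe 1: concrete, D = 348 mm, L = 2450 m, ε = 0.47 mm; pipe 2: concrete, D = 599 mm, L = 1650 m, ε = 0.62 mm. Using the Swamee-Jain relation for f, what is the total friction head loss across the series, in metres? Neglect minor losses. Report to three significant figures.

Pipe 1: V = 1.545 m/s, Re = 6.66×10^5, ε/D = 0.00135, f = 0.02162, h_1 = f(L/D)V²/2g = 18.53 m
Pipe 2: V = 0.5216 m/s, Re = 3.87×10^5, ε/D = 0.00104, f = 0.02068, h_2 = f(L/D)V²/2g = 0.7900 m
Series → Q common, losses add: H = Σh = 19.32 m

H ≈ 19.3 m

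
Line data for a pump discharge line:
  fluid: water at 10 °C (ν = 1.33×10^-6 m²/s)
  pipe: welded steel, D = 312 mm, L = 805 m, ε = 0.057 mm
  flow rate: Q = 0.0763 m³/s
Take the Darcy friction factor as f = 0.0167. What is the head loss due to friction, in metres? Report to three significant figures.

V = 4Q/(πD²) = 4·0.0763/(π·0.312²) = 0.9980 m/s
h_f = f(L/D)V²/(2g) = 0.01670·(805/0.312)·0.9980²/(2·9.81) = 2.187 m

h_f ≈ 2.19 m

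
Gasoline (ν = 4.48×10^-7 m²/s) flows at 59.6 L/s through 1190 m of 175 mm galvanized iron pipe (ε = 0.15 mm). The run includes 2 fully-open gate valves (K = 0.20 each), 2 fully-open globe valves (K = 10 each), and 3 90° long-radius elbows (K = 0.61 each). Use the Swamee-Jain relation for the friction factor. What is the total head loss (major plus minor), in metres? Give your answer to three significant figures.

H_L ≈ 48.2 m

V = 4Q/(πD²) = 2.478 m/s; V²/2g = 0.3129 m
Re = 9.68×10^5, ε/D = 8.57×10^-4 → f = 0.01936 (Swamee-Jain)
Major: h_f = f(L/D)·V²/2g = 0.01936·6800·0.3129 = 41.21 m
Minor: ΣK = 22.2; h_m = ΣK·V²/2g = 6.957 m
Total H_L = 41.21 + 6.957 = 48.16 m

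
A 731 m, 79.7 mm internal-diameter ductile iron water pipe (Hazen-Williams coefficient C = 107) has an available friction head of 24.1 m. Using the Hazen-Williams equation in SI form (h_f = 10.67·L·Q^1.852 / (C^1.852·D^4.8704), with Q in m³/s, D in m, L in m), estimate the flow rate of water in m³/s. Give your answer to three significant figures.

Q ≈ 0.00610 m³/s

Rearranging: Q = [h_f·C^1.852·D^4.8704 / (10.67·L)]^(1/1.852)
Q = [24.1·107^1.852·0.0797^4.8704 / (10.67·731)]^0.540 = 0.006097 m³/s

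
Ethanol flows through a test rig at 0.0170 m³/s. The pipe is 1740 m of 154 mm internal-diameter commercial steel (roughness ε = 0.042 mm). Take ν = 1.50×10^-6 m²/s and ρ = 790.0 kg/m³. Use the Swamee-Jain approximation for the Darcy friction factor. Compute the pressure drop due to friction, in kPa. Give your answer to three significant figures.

Δp ≈ 72.7 kPa

V = 4Q/(πD²) = 4·0.0170/(π·0.154²) = 0.9127 m/s
Re = VD/ν = 0.9127·0.154/1.50×10^-6 = 9.37×10^4 → turbulent
ε/D = 0.042/154 = 2.73×10^-4
Swamee-Jain: f = 0.01956
h_f = f(L/D)V²/(2g) = 0.01956·(1740/0.154)·0.9127²/(2·9.81) = 9.384 m
Δp = ρg·h_f = 790.0·9.81·9.384 = 72.73 kPa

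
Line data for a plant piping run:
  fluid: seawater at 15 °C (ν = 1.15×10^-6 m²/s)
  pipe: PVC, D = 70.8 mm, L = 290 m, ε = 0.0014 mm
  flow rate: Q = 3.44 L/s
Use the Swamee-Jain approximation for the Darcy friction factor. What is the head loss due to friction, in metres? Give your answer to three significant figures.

V = 4Q/(πD²) = 4·0.00344/(π·0.0708²) = 0.8738 m/s
Re = VD/ν = 0.8738·0.0708/1.15×10^-6 = 5.38×10^4 → turbulent
ε/D = 0.0014/70.8 = 1.98×10^-5
Swamee-Jain: f = 0.02051
h_f = f(L/D)V²/(2g) = 0.02051·(290/0.0708)·0.8738²/(2·9.81) = 3.269 m

h_f ≈ 3.27 m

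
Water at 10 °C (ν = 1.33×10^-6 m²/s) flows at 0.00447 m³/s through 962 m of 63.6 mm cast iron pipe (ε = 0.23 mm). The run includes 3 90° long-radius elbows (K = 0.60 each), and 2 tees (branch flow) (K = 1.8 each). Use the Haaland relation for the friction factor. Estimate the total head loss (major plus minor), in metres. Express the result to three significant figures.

V = 4Q/(πD²) = 1.407 m/s; V²/2g = 0.1009 m
Re = 6.73×10^4, ε/D = 0.00362 → f = 0.02917 (Haaland)
Major: h_f = f(L/D)·V²/2g = 0.02917·15126·0.1009 = 44.52 m
Minor: ΣK = 5.40; h_m = ΣK·V²/2g = 0.5449 m
Total H_L = 44.52 + 0.5449 = 45.06 m

H_L ≈ 45.1 m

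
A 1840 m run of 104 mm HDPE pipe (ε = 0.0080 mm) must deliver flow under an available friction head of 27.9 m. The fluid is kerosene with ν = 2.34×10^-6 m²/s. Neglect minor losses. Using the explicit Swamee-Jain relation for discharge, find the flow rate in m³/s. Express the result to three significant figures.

Swamee-Jain (Type II): Q = -0.965·√(gD⁵h_f/L)·ln[ε/(3.7D) + √(3.17ν²L/(gD³h_f))]
√(gD⁵h_f/L) = √(9.81·0.104⁵·27.9/1840) = 0.001345
ε/(3.7D) = 2.08×10^-5; √(3.17ν²L/(gD³h_f)) = 3.22×10^-4
Q = -0.965·0.001345·ln(3.429×10^-4) = 0.01036 m³/s
Check: V = 1.22 m/s, Re = 5.42×10^4, f = 0.02072, h_f = 27.8 m ≈ 27.9 m ✓

Q ≈ 0.0104 m³/s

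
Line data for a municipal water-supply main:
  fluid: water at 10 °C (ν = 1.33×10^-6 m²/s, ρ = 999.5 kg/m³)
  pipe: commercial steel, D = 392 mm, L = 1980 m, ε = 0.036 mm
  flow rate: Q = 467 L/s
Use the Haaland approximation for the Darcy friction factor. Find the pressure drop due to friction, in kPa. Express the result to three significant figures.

V = 4Q/(πD²) = 4·0.467/(π·0.392²) = 3.870 m/s
Re = VD/ν = 3.870·0.392/1.33×10^-6 = 1.14×10^6 → turbulent
ε/D = 0.036/392 = 9.18×10^-5
Haaland: f = 0.01306
h_f = f(L/D)V²/(2g) = 0.01306·(1980/0.392)·3.870²/(2·9.81) = 50.36 m
Δp = ρg·h_f = 999.5·9.81·50.36 = 493.7 kPa

Δp ≈ 494 kPa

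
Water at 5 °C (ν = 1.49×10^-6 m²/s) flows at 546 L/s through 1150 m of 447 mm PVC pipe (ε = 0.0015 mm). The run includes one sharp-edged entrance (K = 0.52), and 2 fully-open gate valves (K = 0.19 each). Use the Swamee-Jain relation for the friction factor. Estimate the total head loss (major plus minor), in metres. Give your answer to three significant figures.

H_L ≈ 19.0 m

V = 4Q/(πD²) = 3.479 m/s; V²/2g = 0.6170 m
Re = 1.04×10^6, ε/D = 3.36×10^-6 → f = 0.01161 (Swamee-Jain)
Major: h_f = f(L/D)·V²/2g = 0.01161·2573·0.6170 = 18.43 m
Minor: ΣK = 0.900; h_m = ΣK·V²/2g = 0.5553 m
Total H_L = 18.43 + 0.5553 = 18.98 m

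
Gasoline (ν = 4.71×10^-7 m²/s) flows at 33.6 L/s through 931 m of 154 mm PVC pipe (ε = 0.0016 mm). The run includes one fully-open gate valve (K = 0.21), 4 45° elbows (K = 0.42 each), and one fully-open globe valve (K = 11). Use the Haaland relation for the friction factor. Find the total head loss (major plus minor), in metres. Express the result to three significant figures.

H_L ≈ 15.0 m

V = 4Q/(πD²) = 1.804 m/s; V²/2g = 0.1659 m
Re = 5.90×10^5, ε/D = 1.04×10^-5 → f = 0.01282 (Haaland)
Major: h_f = f(L/D)·V²/2g = 0.01282·6045·0.1659 = 12.85 m
Minor: ΣK = 12.9; h_m = ΣK·V²/2g = 2.138 m
Total H_L = 12.85 + 2.138 = 14.99 m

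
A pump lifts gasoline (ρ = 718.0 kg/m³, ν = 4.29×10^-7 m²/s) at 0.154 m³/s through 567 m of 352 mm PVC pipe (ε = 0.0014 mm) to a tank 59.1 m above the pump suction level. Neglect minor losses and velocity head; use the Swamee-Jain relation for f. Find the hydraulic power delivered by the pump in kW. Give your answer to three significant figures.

V = 4Q/(πD²) = 1.583 m/s; Re = 1.30×10^6; ε/D = 3.98×10^-6; f = 0.01123
h_f = f(L/D)V²/2g = 2.309 m
Total head H = z + h_f = 59.1 + 2.309 = 61.41 m
P_hyd = ρgQH = 718.0·9.81·0.154·61.41 = 66.61 kW

P_hyd ≈ 66.6 kW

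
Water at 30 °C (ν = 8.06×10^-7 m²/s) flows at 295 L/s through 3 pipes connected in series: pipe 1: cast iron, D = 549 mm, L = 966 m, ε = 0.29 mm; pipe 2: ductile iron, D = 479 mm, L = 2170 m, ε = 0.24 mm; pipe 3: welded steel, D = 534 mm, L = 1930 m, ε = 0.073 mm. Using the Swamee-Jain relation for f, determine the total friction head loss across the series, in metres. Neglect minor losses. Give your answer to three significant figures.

Pipe 1: V = 1.246 m/s, Re = 8.49×10^5, ε/D = 5.28×10^-4, f = 0.01758, h_1 = f(L/D)V²/2g = 2.448 m
Pipe 2: V = 1.637 m/s, Re = 9.73×10^5, ε/D = 5.01×10^-4, f = 0.01732, h_2 = f(L/D)V²/2g = 10.72 m
Pipe 3: V = 1.317 m/s, Re = 8.73×10^5, ε/D = 1.37×10^-4, f = 0.01416, h_3 = f(L/D)V²/2g = 4.525 m
Series → Q common, losses add: H = Σh = 17.69 m

H ≈ 17.7 m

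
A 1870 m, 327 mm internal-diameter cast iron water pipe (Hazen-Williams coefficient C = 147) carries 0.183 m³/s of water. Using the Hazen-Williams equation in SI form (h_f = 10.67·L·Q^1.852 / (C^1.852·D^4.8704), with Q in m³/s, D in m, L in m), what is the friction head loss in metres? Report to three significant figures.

h_f = 10.67·1870·0.183^1.852 / (147^1.852·0.327^4.8704) = 19.25 m

h_f ≈ 19.3 m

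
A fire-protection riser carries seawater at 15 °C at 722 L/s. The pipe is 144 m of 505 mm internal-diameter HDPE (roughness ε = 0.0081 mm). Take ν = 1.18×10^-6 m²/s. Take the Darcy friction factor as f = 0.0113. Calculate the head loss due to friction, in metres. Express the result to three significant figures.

V = 4Q/(πD²) = 4·0.722/(π·0.505²) = 3.605 m/s
h_f = f(L/D)V²/(2g) = 0.01130·(144/0.505)·3.605²/(2·9.81) = 2.134 m

h_f ≈ 2.13 m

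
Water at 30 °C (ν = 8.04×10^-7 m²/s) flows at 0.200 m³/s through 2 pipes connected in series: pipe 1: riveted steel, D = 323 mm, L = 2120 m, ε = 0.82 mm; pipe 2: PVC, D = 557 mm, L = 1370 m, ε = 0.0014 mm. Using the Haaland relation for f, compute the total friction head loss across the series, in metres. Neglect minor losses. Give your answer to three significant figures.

Pipe 1: V = 2.441 m/s, Re = 9.81×10^5, ε/D = 0.00254, f = 0.02517, h_1 = f(L/D)V²/2g = 50.16 m
Pipe 2: V = 0.8208 m/s, Re = 5.69×10^5, ε/D = 2.51×10^-6, f = 0.01280, h_2 = f(L/D)V²/2g = 1.081 m
Series → Q common, losses add: H = Σh = 51.24 m

H ≈ 51.2 m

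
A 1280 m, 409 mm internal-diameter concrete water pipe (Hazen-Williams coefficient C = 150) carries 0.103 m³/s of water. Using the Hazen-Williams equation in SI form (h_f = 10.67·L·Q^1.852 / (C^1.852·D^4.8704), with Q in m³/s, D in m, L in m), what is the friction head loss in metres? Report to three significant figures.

h_f = 10.67·1280·0.103^1.852 / (150^1.852·0.409^4.8704) = 1.473 m

h_f ≈ 1.47 m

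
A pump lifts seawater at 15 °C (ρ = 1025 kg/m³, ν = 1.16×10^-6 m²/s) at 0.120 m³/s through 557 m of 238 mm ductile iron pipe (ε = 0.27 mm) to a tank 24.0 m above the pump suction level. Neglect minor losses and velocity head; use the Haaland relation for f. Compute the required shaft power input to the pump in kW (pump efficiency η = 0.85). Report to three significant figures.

V = 4Q/(πD²) = 2.697 m/s; Re = 5.53×10^5; ε/D = 0.00113; f = 0.02073
h_f = f(L/D)V²/2g = 17.99 m
Total head H = z + h_f = 24.0 + 17.99 = 41.99 m
P_hyd = ρgQH = 1025·9.81·0.120·41.99 = 50.66 kW
P_shaft = P_hyd/η = 50.66/0.85 = 59.60 kW

P_shaft ≈ 59.6 kW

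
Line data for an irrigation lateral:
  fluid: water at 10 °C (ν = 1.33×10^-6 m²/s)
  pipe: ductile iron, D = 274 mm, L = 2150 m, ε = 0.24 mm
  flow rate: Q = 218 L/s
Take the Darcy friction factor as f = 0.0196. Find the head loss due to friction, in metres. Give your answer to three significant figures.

V = 4Q/(πD²) = 4·0.218/(π·0.274²) = 3.697 m/s
h_f = f(L/D)V²/(2g) = 0.01960·(2150/0.274)·3.697²/(2·9.81) = 107.1 m

h_f ≈ 107 m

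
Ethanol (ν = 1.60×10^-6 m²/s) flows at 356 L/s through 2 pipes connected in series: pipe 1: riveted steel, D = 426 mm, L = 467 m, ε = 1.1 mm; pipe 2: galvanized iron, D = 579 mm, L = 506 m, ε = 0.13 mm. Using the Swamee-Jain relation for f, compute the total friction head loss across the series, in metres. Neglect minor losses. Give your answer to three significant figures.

Pipe 1: V = 2.498 m/s, Re = 6.65×10^5, ε/D = 0.00258, f = 0.02542, h_1 = f(L/D)V²/2g = 8.860 m
Pipe 2: V = 1.352 m/s, Re = 4.89×10^5, ε/D = 2.25×10^-4, f = 0.01576, h_2 = f(L/D)V²/2g = 1.284 m
Series → Q common, losses add: H = Σh = 10.14 m

H ≈ 10.1 m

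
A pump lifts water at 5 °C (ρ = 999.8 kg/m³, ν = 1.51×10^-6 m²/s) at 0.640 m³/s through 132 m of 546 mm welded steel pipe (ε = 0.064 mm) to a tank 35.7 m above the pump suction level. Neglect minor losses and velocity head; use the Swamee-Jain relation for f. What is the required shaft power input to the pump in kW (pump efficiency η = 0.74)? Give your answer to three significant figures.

P_shaft ≈ 314 kW

V = 4Q/(πD²) = 2.733 m/s; Re = 9.88×10^5; ε/D = 1.17×10^-4; f = 0.01377
h_f = f(L/D)V²/2g = 1.267 m
Total head H = z + h_f = 35.7 + 1.267 = 36.97 m
P_hyd = ρgQH = 999.8·9.81·0.640·36.97 = 232.0 kW
P_shaft = P_hyd/η = 232.0/0.74 = 313.6 kW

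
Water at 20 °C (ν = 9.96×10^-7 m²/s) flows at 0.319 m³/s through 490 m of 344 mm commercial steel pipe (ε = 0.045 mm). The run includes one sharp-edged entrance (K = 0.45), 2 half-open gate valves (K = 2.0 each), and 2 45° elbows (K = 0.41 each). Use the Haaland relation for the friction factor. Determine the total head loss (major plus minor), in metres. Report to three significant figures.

V = 4Q/(πD²) = 3.432 m/s; V²/2g = 0.6004 m
Re = 1.19×10^6, ε/D = 1.31×10^-4 → f = 0.01361 (Haaland)
Major: h_f = f(L/D)·V²/2g = 0.01361·1424·0.6004 = 11.64 m
Minor: ΣK = 5.27; h_m = ΣK·V²/2g = 3.164 m
Total H_L = 11.64 + 3.164 = 14.80 m

H_L ≈ 14.8 m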